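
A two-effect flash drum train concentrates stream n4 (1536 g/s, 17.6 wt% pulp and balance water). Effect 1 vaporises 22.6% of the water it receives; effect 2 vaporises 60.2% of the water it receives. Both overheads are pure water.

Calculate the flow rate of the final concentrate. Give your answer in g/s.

660.2 g/s

water in feed = 1536×0.824 = 1265.7 g/s.
After stage 1: water left = (1−0.226)×1265.7 = 979.62; stream total = 1250 g/s.
After stage 2: water left = (1−0.602)×979.62 = 389.89; final concentrate = 660.23 g/s.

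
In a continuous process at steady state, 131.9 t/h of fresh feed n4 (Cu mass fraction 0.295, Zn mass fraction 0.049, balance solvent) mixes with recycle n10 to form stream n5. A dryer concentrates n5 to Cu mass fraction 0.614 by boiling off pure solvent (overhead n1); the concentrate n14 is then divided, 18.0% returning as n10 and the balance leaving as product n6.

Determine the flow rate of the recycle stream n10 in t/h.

Overall Cu balance (none leaves overhead): Cu in fresh feed = Cu in product, i.e. 131.9×0.295 = (1−0.180)·n14·0.614.
n14 = 38.91/(0.614×0.820) = 77.283 t/h.
Recycle n10 = 0.180×77.283 = 13.911 t/h.

13.91 t/h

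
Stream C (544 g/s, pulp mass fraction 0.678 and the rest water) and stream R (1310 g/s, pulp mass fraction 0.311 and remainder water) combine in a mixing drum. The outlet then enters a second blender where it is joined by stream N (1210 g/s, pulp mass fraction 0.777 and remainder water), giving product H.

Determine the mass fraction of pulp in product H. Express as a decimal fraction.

0.560

Overall, product flow = 3064 g/s.
pulp in = 544×0.678 + 1310×0.311 + 1210×0.777 = 1716.4 g/s.
pulp fraction in H = 0.560.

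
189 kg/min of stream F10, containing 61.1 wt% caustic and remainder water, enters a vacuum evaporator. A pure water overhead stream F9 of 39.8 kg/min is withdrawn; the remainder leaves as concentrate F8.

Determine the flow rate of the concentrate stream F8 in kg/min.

149.2 kg/min

Concentrate = 189 − 39.8 = 149.2 kg/min.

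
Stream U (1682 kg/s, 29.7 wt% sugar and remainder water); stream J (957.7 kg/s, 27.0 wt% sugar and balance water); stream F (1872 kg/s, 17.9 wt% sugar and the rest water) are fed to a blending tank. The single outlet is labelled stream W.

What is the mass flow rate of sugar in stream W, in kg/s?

1093 kg/s

sugar out = sugar in = 1682×0.297 + 957.7×0.270 + 1872×0.179 = 1093.2 kg/s.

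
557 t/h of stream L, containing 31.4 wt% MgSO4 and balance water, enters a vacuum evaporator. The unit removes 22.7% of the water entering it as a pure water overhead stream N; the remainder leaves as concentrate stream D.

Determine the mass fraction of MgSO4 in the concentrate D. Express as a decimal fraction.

0.372

MgSO4 is not removed: 557×0.314 = 174.9 t/h of MgSO4 enters D.
water entering = 557×0.686 = 382.1 t/h; overhead removed = 0.227×382.1 = 86.737 t/h.
Concentrate = 557 − 86.737 = 470.26 t/h.
Mass fraction = 174.9/470.26 = 0.372.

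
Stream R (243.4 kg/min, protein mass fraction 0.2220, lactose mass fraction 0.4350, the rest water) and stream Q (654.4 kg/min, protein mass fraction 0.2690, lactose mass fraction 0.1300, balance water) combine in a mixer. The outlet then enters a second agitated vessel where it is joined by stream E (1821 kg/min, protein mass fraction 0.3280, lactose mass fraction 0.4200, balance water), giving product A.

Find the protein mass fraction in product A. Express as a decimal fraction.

Overall, product flow = 2718.8 kg/min.
protein in = 243.4×0.222 + 654.4×0.269 + 1821×0.328 = 827.36 kg/min.
protein fraction in A = 0.3043.

0.3043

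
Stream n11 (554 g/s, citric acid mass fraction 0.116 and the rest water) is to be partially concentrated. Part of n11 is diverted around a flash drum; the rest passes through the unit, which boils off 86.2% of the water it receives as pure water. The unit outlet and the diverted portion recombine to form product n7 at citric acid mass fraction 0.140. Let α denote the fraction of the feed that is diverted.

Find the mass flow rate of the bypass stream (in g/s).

429.4 g/s

All 554×0.116 = 64.264 g/s of citric acid reaches n7, so n7 = 64.264/0.140 = 459.03 g/s and vapour = 94.971 g/s.
The evaporator receives (1−α)·554 of feed at 0.884 water and removes 0.862 of that water:
0.862×0.884×(1−α)×554 = 94.971
(1−α) = 94.971/422.15 = 0.2250;  α = 0.7750.
Bypass flow = 0.7750×554 = 429.37 g/s.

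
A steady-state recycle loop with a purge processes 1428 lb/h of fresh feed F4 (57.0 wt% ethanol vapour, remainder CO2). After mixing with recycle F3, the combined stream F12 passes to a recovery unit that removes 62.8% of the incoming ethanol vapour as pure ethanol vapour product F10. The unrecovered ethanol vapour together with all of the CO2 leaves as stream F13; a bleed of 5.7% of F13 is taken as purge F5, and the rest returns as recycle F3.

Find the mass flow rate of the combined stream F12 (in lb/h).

12030 lb/h

CO2 enters only via F4 and leaves only via the purge: 1428×0.430 = 0.057×(CO2 in F13), and the recovery unit passes all CO2, so CO2 in F12 = CO2 in F13 = 10773 lb/h.
ethanol vapour in F12: m_A = 1428×0.570 + (1−0.057)·(1−0.628)·m_A, so m_A = 813.96/0.6492 = 1253.8 lb/h.
F12 = 1253.8 + 10773 = 12026 lb/h.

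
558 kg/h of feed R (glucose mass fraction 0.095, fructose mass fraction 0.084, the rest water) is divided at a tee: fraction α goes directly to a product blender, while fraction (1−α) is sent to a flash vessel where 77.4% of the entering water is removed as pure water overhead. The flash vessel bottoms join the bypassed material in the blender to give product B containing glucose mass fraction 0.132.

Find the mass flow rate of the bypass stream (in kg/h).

311.9 kg/h

All 558×0.095 = 53.01 kg/h of glucose reaches B, so B = 53.01/0.132 = 401.59 kg/h and vapour = 156.41 kg/h.
The evaporator receives (1−α)·558 of feed at 0.821 water and removes 0.774 of that water:
0.774×0.821×(1−α)×558 = 156.41
(1−α) = 156.41/354.58 = 0.4411;  α = 0.5589.
Bypass flow = 0.5589×558 = 311.86 kg/h.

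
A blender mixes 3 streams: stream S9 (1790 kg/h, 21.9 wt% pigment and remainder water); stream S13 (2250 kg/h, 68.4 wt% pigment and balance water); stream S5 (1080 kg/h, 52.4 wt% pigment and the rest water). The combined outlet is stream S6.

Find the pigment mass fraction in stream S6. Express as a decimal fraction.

Total flow out = 1790 + 2250 + 1080 = 5120 kg/h.
pigment in = 1790×0.219 + 2250×0.684 + 1080×0.524 = 2496.9 kg/h.
pigment mass fraction in S6 = 2496.9/5120 = 0.488.

0.488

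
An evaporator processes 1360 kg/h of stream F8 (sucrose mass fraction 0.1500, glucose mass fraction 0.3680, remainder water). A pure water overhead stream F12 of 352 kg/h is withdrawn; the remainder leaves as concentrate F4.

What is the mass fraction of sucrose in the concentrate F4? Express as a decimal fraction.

sucrose is not removed: 1360×0.150 = 204 kg/h of sucrose enters F4.
Concentrate = 1360 − 352 = 1008 kg/h.
Mass fraction = 204/1008 = 0.2024.

0.2024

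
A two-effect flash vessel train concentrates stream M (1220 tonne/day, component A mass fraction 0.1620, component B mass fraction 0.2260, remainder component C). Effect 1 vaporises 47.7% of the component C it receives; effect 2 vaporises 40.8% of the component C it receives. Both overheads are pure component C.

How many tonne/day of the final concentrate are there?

704.5 tonne/day

component C in feed = 1220×0.612 = 746.64 tonne/day.
After stage 1: component C left = (1−0.477)×746.64 = 390.49; stream total = 863.85 tonne/day.
After stage 2: component C left = (1−0.408)×390.49 = 231.17; final concentrate = 704.53 tonne/day.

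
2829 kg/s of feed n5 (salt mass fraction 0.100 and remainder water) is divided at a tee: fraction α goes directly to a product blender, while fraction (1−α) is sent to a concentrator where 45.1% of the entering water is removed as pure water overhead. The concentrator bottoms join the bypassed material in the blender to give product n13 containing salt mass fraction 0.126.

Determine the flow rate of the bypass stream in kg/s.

1391 kg/s

All 2829×0.100 = 282.9 kg/s of salt reaches n13, so n13 = 282.9/0.126 = 2245.2 kg/s and vapour = 583.76 kg/s.
The evaporator receives (1−α)·2829 of feed at 0.900 water and removes 0.451 of that water:
0.451×0.900×(1−α)×2829 = 583.76
(1−α) = 583.76/1148.3 = 0.5084;  α = 0.4916.
Bypass flow = 0.4916×2829 = 1390.8 kg/s.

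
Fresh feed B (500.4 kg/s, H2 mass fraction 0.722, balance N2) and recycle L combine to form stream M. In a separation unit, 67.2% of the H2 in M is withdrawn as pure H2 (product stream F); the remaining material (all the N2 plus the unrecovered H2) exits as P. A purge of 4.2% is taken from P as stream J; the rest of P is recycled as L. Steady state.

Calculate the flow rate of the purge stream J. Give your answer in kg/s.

N2 enters only via B and leaves only via the purge: 500.4×0.278 = 0.042×(N2 in P), and the separation unit passes all N2, so N2 in M = N2 in P = 3312.2 kg/s.
H2 in M: m_A = 500.4×0.722 + (1−0.042)·(1−0.672)·m_A, so m_A = 361.29/0.6858 = 526.83 kg/s.
P = (1−0.672)×526.83 + 3312.2 = 3485 kg/s.
Purge J = 0.042×3485 = 146.37 kg/s.

146.4 kg/s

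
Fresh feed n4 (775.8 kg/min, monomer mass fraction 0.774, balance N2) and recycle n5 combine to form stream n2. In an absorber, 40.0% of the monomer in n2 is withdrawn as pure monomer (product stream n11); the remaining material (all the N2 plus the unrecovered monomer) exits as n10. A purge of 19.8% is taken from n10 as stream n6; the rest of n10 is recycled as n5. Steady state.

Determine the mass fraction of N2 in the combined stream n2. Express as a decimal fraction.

0.433

N2 enters only via n4 and leaves only via the purge: 775.8×0.226 = 0.198×(N2 in n10), and the absorber passes all N2, so N2 in n2 = N2 in n10 = 885.51 kg/min.
monomer in n2: m_A = 775.8×0.774 + (1−0.198)·(1−0.400)·m_A, so m_A = 600.47/0.5188 = 1157.4 kg/min.
n2 = 1157.4 + 885.51 = 2042.9 kg/min.
N2 fraction in n2 = 885.51/2042.9 = 0.433.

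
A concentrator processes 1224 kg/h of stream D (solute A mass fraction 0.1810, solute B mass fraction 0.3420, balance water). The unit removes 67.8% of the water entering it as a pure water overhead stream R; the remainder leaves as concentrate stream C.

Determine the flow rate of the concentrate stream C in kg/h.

water entering = 1224×0.477 = 583.85 kg/h; overhead removed = 0.678×583.85 = 395.85 kg/h.
Concentrate = 1224 − 395.85 = 828.15 kg/h.

828.2 kg/h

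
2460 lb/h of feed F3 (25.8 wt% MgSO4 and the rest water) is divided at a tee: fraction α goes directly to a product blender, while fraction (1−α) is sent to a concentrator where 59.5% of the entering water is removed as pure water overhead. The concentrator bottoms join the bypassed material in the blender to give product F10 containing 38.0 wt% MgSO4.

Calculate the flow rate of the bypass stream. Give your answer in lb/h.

All 2460×0.258 = 634.68 lb/h of MgSO4 reaches F10, so F10 = 634.68/0.380 = 1670.2 lb/h and vapour = 789.79 lb/h.
The evaporator receives (1−α)·2460 of feed at 0.742 water and removes 0.595 of that water:
0.595×0.742×(1−α)×2460 = 789.79
(1−α) = 789.79/1086.1 = 0.7272;  α = 0.2728.
Bypass flow = 0.2728×2460 = 671.08 lb/h.

671.1 lb/h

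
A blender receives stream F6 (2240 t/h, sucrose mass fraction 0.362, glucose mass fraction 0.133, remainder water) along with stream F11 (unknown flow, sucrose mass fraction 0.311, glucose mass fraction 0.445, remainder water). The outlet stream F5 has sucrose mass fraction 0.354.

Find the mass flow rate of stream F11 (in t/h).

Let F11 be the unknown flow. Total out = 2240 + F11.
sucrose balance: 810.88 + 0.311·F11 = 0.354·(2240 + F11)
(0.311 − 0.354)·F11 = 0.354×2240 − 810.88 = -17.92
F11 = -17.92 / -0.043 = 416.74 t/h

416.7 t/h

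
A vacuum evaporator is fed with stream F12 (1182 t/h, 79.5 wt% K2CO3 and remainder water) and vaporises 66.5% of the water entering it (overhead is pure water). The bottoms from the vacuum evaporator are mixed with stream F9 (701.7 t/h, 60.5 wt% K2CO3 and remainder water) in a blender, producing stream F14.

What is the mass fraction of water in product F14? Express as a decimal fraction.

Vapour removed = 0.665×0.205×1182 = 161.14 t/h; concentrate = 1020.9 t/h.
water reaching the mixer = 81.174 (from concentrate) + 701.7×0.395 = 358.35 t/h.
Product flow = 1020.9 + 701.7 = 1722.6 t/h; water fraction = 0.2080.

0.2080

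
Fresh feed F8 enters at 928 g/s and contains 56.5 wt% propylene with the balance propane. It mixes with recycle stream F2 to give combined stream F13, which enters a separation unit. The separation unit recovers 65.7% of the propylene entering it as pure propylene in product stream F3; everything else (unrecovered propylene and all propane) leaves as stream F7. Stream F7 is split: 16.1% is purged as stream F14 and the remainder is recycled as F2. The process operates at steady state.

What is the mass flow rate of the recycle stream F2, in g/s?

2316 g/s

propane enters only via F8 and leaves only via the purge: 928×0.435 = 0.161×(propane in F7), and the separation unit passes all propane, so propane in F13 = propane in F7 = 2507.3 g/s.
propylene in F13: m_A = 928×0.565 + (1−0.161)·(1−0.657)·m_A, so m_A = 524.32/0.7122 = 736.17 g/s.
F7 = (1−0.657)×736.17 + 2507.3 = 2759.8 g/s.
Recycle F2 = (1−0.161)×2759.8 = 2315.5 g/s.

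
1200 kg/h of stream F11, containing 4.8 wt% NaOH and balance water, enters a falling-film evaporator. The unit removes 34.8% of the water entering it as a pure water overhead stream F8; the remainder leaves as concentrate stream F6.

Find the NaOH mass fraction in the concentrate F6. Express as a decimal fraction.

0.0718

NaOH is not removed: 1200×0.048 = 57.6 kg/h of NaOH enters F6.
water entering = 1200×0.952 = 1142.4 kg/h; overhead removed = 0.348×1142.4 = 397.56 kg/h.
Concentrate = 1200 − 397.56 = 802.44 kg/h.
Mass fraction = 57.6/802.44 = 0.0718.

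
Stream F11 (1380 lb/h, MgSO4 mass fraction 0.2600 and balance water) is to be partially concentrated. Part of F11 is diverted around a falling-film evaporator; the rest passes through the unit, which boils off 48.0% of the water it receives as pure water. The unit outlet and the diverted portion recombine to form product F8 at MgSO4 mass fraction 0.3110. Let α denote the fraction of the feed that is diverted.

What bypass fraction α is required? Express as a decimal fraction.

0.538

All 1380×0.260 = 358.8 lb/h of MgSO4 reaches F8, so F8 = 358.8/0.311 = 1153.7 lb/h and vapour = 226.3 lb/h.
The evaporator receives (1−α)·1380 of feed at 0.740 water and removes 0.480 of that water:
0.480×0.740×(1−α)×1380 = 226.3
(1−α) = 226.3/490.18 = 0.4617;  α = 0.5383.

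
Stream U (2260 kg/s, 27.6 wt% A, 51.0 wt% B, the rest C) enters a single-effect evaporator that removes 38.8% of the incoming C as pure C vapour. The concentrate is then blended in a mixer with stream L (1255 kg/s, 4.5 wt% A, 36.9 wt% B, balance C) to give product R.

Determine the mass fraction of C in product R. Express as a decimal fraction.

Vapour removed = 0.388×0.214×2260 = 187.65 kg/s; concentrate = 2072.3 kg/s.
C reaching the mixer = 295.99 (from concentrate) + 1255×0.586 = 1031.4 kg/s.
Product flow = 2072.3 + 1255 = 3327.3 kg/s; C fraction = 0.310.

0.310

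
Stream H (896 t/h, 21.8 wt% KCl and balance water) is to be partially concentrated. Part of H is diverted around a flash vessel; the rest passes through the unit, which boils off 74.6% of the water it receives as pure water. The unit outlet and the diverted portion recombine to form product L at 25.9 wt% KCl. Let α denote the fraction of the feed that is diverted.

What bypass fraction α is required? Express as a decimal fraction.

All 896×0.218 = 195.33 t/h of KCl reaches L, so L = 195.33/0.259 = 754.16 t/h and vapour = 141.84 t/h.
The evaporator receives (1−α)·896 of feed at 0.782 water and removes 0.746 of that water:
0.746×0.782×(1−α)×896 = 141.84
(1−α) = 141.84/522.7 = 0.2714;  α = 0.7286.

0.729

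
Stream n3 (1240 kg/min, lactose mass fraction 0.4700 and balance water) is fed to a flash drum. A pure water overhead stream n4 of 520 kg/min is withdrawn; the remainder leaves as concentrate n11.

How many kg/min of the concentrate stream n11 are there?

720 kg/min

Concentrate = 1240 − 520 = 720 kg/min.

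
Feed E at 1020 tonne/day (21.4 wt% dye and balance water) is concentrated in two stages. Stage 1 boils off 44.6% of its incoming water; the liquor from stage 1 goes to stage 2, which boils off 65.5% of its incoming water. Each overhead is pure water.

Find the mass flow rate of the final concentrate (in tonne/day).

water in feed = 1020×0.786 = 801.72 tonne/day.
After stage 1: water left = (1−0.446)×801.72 = 444.15; stream total = 662.43 tonne/day.
After stage 2: water left = (1−0.655)×444.15 = 153.23; final concentrate = 371.51 tonne/day.

371.5 tonne/day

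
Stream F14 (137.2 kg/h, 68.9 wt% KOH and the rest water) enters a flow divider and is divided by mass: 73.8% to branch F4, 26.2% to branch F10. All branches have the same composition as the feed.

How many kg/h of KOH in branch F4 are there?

Branch F4 total = 0.738×137.2 = 101.25 kg/h.
KOH in F4 = 0.689×101.25 = 69.764 kg/h.

69.76 kg/h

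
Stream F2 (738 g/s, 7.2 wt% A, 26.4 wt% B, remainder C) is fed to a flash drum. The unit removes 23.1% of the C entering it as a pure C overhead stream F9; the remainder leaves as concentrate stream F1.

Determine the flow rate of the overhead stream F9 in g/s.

C entering = 738×0.664 = 490.03 g/s; overhead removed = 0.231×490.03 = 113.2 g/s.

113.2 g/s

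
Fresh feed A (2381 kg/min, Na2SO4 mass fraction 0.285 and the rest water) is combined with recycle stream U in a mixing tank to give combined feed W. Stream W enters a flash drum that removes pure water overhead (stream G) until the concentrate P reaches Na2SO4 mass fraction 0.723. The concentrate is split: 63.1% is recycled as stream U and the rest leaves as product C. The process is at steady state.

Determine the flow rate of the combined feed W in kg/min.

Overall Na2SO4 balance (none leaves overhead): Na2SO4 in fresh feed = Na2SO4 in product, i.e. 2381×0.285 = (1−0.631)·P·0.723.
P = 678.58/(0.723×0.369) = 2543.5 kg/min.
Recycle U = 0.631×2543.5 = 1605 kg/min.
Combined feed W = 2381 + 1605 = 3986 kg/min.

3986 kg/min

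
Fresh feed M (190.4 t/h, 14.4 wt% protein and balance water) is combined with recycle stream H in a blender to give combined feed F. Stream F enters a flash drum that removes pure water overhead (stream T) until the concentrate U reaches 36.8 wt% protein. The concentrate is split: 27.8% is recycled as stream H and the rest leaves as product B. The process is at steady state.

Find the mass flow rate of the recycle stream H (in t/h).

28.69 t/h

Overall protein balance (none leaves overhead): protein in fresh feed = protein in product, i.e. 190.4×0.144 = (1−0.278)·U·0.368.
U = 27.418/(0.368×0.722) = 103.19 t/h.
Recycle H = 0.278×103.19 = 28.687 t/h.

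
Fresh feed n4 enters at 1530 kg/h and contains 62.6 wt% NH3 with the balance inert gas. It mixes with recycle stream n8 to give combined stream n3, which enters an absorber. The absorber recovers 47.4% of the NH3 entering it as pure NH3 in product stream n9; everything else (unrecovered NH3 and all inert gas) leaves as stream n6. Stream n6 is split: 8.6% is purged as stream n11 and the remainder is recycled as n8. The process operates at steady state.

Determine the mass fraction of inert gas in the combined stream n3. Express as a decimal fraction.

inert gas enters only via n4 and leaves only via the purge: 1530×0.374 = 0.086×(inert gas in n6), and the absorber passes all inert gas, so inert gas in n3 = inert gas in n6 = 6653.7 kg/h.
NH3 in n3: m_A = 1530×0.626 + (1−0.086)·(1−0.474)·m_A, so m_A = 957.78/0.5192 = 1844.6 kg/h.
n3 = 1844.6 + 6653.7 = 8498.3 kg/h.
inert gas fraction in n3 = 6653.7/8498.3 = 0.7829.

0.7829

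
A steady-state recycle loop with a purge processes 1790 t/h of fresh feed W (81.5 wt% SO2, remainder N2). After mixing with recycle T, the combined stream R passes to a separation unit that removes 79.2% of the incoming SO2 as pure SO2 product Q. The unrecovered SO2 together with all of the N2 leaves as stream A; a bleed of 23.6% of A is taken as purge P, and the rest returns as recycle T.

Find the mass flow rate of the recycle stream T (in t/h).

N2 enters only via W and leaves only via the purge: 1790×0.185 = 0.236×(N2 in A), and the separation unit passes all N2, so N2 in R = N2 in A = 1403.2 t/h.
SO2 in R: m_A = 1790×0.815 + (1−0.236)·(1−0.792)·m_A, so m_A = 1458.8/0.8411 = 1734.5 t/h.
A = (1−0.792)×1734.5 + 1403.2 = 1763.9 t/h.
Recycle T = (1−0.236)×1763.9 = 1347.7 t/h.

1348 t/h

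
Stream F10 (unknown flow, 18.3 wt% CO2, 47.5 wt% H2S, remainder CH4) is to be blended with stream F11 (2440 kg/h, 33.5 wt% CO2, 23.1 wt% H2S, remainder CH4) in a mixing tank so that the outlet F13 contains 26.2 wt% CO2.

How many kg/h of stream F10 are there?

Let F10 be the unknown flow. Total out = 2440 + F10.
CO2 balance: 817.4 + 0.183·F10 = 0.262·(2440 + F10)
(0.183 − 0.262)·F10 = 0.262×2440 − 817.4 = -178.12
F10 = -178.12 / -0.079 = 2254.7 kg/h

2255 kg/h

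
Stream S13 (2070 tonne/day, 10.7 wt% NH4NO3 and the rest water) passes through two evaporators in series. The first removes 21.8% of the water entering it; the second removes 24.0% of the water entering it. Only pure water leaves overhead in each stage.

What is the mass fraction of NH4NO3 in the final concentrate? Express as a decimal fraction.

water in feed = 2070×0.893 = 1848.5 tonne/day.
After stage 1: water left = (1−0.218)×1848.5 = 1445.5; stream total = 1667 tonne/day.
After stage 2: water left = (1−0.240)×1445.5 = 1098.6; final concentrate = 1320.1 tonne/day.
NH4NO3 fraction = 221.49/1320.1 = 0.168.

0.168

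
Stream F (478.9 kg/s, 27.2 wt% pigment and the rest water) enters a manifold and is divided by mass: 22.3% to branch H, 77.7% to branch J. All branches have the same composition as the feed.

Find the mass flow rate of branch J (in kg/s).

372.1 kg/s

Branch J flow = 0.777×478.9 = 372.11 kg/s.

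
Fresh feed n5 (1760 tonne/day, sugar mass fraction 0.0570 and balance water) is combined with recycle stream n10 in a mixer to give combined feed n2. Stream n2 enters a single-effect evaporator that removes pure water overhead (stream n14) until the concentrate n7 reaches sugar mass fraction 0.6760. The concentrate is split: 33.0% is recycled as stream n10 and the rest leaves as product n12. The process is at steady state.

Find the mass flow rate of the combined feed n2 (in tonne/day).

1833 tonne/day

Overall sugar balance (none leaves overhead): sugar in fresh feed = sugar in product, i.e. 1760×0.057 = (1−0.330)·n7·0.676.
n7 = 100.32/(0.676×0.670) = 221.5 tonne/day.
Recycle n10 = 0.330×221.5 = 73.094 tonne/day.
Combined feed n2 = 1760 + 73.094 = 1833.1 tonne/day.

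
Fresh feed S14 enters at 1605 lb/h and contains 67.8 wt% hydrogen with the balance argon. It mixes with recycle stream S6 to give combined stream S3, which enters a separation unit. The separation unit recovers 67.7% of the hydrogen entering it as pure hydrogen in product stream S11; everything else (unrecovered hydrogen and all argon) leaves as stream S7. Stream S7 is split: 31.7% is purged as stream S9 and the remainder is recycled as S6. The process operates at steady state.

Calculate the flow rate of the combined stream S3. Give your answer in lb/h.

3027 lb/h

argon enters only via S14 and leaves only via the purge: 1605×0.322 = 0.317×(argon in S7), and the separation unit passes all argon, so argon in S3 = argon in S7 = 1630.3 lb/h.
hydrogen in S3: m_A = 1605×0.678 + (1−0.317)·(1−0.677)·m_A, so m_A = 1088.2/0.7794 = 1396.2 lb/h.
S3 = 1396.2 + 1630.3 = 3026.5 lb/h.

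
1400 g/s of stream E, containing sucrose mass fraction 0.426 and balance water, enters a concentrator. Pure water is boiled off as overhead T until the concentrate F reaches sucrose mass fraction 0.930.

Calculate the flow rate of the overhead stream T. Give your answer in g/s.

sucrose is conserved: 1400×0.426 = 596.4 g/s all reports to the concentrate.
Concentrate = 596.4/(target fraction) = 641.29 g/s.
Overhead = 1400 − 641.29 = 758.71 g/s.

758.7 g/s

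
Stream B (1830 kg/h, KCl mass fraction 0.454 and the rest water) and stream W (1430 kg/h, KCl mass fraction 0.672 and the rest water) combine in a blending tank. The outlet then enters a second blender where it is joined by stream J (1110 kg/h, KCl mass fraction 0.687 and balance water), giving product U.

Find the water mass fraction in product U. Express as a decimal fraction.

Overall, product flow = 4370 kg/h.
water in = 1830×0.546 + 1430×0.328 + 1110×0.313 = 1815.7 kg/h.
water fraction in U = 0.415.

0.415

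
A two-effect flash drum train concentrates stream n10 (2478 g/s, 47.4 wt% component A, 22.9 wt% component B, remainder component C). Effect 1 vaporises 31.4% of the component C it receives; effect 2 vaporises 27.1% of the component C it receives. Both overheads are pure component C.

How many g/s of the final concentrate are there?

component C in feed = 2478×0.297 = 735.97 g/s.
After stage 1: component C left = (1−0.314)×735.97 = 504.87; stream total = 2246.9 g/s.
After stage 2: component C left = (1−0.271)×504.87 = 368.05; final concentrate = 2110.1 g/s.

2110 g/s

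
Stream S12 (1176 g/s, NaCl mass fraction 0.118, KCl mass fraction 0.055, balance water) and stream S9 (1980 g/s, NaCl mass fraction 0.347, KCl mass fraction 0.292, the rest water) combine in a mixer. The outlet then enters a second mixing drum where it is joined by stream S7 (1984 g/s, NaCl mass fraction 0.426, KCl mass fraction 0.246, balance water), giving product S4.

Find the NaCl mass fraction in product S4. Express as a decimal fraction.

0.325

Overall, product flow = 5140 g/s.
NaCl in = 1176×0.118 + 1980×0.347 + 1984×0.426 = 1671 g/s.
NaCl fraction in S4 = 0.325.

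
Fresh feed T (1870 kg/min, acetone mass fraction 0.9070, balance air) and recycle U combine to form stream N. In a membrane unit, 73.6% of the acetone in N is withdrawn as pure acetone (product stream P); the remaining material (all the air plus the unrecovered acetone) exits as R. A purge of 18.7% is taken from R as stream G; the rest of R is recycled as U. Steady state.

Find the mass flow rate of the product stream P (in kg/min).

acetone in N: m_A = 1870×0.907 + (1−0.187)·(1−0.736)·m_A, so m_A = 1696.1/0.7854 = 2159.6 kg/min.
Product P = 0.736×2159.6 = 1589.5 kg/min.

1589 kg/min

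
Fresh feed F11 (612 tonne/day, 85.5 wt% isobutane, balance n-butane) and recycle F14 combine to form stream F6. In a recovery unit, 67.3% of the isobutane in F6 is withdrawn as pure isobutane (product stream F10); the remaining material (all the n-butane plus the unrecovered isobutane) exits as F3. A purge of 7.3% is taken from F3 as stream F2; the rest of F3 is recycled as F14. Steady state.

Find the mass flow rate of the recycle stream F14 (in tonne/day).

n-butane enters only via F11 and leaves only via the purge: 612×0.145 = 0.073×(n-butane in F3), and the recovery unit passes all n-butane, so n-butane in F6 = n-butane in F3 = 1215.6 tonne/day.
isobutane in F6: m_A = 612×0.855 + (1−0.073)·(1−0.673)·m_A, so m_A = 523.26/0.6969 = 750.87 tonne/day.
F3 = (1−0.673)×750.87 + 1215.6 = 1461.2 tonne/day.
Recycle F14 = (1−0.073)×1461.2 = 1354.5 tonne/day.

1354 tonne/day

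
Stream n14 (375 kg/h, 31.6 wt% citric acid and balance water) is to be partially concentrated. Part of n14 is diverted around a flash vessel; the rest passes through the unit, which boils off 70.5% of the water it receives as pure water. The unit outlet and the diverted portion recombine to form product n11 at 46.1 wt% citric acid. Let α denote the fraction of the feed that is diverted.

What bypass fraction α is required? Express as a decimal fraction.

0.348

All 375×0.316 = 118.5 kg/h of citric acid reaches n11, so n11 = 118.5/0.461 = 257.05 kg/h and vapour = 117.95 kg/h.
The evaporator receives (1−α)·375 of feed at 0.684 water and removes 0.705 of that water:
0.705×0.684×(1−α)×375 = 117.95
(1−α) = 117.95/180.83 = 0.6523;  α = 0.3477.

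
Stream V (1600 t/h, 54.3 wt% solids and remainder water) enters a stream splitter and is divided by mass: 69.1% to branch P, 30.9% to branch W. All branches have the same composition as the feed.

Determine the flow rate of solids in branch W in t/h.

268.5 t/h

Branch W total = 0.309×1600 = 494.4 t/h.
solids in W = 0.543×494.4 = 268.46 t/h.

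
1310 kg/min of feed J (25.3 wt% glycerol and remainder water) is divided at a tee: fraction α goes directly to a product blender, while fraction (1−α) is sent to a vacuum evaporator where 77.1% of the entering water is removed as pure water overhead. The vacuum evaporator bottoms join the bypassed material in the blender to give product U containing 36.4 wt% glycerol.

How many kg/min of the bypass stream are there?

616.4 kg/min

All 1310×0.253 = 331.43 kg/min of glycerol reaches U, so U = 331.43/0.364 = 910.52 kg/min and vapour = 399.48 kg/min.
The evaporator receives (1−α)·1310 of feed at 0.747 water and removes 0.771 of that water:
0.771×0.747×(1−α)×1310 = 399.48
(1−α) = 399.48/754.48 = 0.5295;  α = 0.4705.
Bypass flow = 0.4705×1310 = 616.39 kg/min.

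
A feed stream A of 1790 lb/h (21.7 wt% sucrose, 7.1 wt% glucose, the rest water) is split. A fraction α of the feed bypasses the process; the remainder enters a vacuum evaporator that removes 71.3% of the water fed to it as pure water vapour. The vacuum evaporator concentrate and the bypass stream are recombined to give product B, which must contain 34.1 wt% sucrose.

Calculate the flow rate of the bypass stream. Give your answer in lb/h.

507.8 lb/h

All 1790×0.217 = 388.43 lb/h of sucrose reaches B, so B = 388.43/0.341 = 1139.1 lb/h and vapour = 650.91 lb/h.
The evaporator receives (1−α)·1790 of feed at 0.712 water and removes 0.713 of that water:
0.713×0.712×(1−α)×1790 = 650.91
(1−α) = 650.91/908.7 = 0.7163;  α = 0.2837.
Bypass flow = 0.2837×1790 = 507.81 lb/h.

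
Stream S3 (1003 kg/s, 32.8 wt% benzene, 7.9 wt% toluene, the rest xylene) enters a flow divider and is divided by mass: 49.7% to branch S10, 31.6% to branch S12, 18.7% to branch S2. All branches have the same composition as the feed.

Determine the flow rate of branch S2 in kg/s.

Branch S2 flow = 0.187×1003 = 187.56 kg/s.

187.6 kg/s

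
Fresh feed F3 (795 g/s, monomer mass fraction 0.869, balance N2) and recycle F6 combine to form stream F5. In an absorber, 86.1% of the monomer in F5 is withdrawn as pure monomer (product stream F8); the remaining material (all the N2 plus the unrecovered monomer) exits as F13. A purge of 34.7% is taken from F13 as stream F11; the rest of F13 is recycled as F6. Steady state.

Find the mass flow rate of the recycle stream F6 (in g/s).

265 g/s

N2 enters only via F3 and leaves only via the purge: 795×0.131 = 0.347×(N2 in F13), and the absorber passes all N2, so N2 in F5 = N2 in F13 = 300.13 g/s.
monomer in F5: m_A = 795×0.869 + (1−0.347)·(1−0.861)·m_A, so m_A = 690.86/0.9092 = 759.82 g/s.
F13 = (1−0.861)×759.82 + 300.13 = 405.74 g/s.
Recycle F6 = (1−0.347)×405.74 = 264.95 g/s.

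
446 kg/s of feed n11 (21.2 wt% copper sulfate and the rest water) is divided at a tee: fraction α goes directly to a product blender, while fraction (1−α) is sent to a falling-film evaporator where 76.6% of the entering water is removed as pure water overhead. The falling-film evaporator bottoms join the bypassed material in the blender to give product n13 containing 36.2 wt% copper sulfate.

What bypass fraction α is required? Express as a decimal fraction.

All 446×0.212 = 94.552 kg/s of copper sulfate reaches n13, so n13 = 94.552/0.362 = 261.19 kg/s and vapour = 184.81 kg/s.
The evaporator receives (1−α)·446 of feed at 0.788 water and removes 0.766 of that water:
0.766×0.788×(1−α)×446 = 184.81
(1−α) = 184.81/269.21 = 0.6865;  α = 0.3135.

0.314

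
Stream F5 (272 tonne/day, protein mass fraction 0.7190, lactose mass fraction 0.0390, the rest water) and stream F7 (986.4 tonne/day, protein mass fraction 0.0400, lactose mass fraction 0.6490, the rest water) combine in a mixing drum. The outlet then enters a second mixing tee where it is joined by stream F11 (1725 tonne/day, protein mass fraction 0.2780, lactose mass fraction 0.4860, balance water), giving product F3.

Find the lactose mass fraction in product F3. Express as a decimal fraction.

Overall, product flow = 2983.4 tonne/day.
lactose in = 272×0.039 + 986.4×0.649 + 1725×0.486 = 1489.1 tonne/day.
lactose fraction in F3 = 0.4991.

0.4991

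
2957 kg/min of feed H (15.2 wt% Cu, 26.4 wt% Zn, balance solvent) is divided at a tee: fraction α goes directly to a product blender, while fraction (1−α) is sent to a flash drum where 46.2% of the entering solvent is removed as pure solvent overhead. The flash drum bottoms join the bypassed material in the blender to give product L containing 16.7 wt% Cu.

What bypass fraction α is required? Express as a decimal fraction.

0.667

All 2957×0.152 = 449.46 kg/min of Cu reaches L, so L = 449.46/0.167 = 2691.4 kg/min and vapour = 265.6 kg/min.
The evaporator receives (1−α)·2957 of feed at 0.584 solvent and removes 0.462 of that solvent:
0.462×0.584×(1−α)×2957 = 265.6
(1−α) = 265.6/797.82 = 0.3329;  α = 0.6671.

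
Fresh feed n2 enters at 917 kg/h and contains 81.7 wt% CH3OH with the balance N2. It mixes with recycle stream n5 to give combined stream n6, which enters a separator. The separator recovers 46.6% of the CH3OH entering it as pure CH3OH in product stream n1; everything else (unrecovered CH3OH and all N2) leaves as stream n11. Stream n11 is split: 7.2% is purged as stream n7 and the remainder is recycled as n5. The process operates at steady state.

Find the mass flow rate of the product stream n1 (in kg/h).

692.1 kg/h

CH3OH in n6: m_A = 917×0.817 + (1−0.072)·(1−0.466)·m_A, so m_A = 749.19/0.5044 = 1485.2 kg/h.
Product n1 = 0.466×1485.2 = 692.09 kg/h.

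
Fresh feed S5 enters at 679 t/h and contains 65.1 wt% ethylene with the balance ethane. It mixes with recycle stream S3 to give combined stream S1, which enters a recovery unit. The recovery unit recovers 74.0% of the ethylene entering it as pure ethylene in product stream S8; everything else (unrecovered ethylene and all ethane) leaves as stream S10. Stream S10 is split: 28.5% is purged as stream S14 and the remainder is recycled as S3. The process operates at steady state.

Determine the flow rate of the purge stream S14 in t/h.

ethane enters only via S5 and leaves only via the purge: 679×0.349 = 0.285×(ethane in S10), and the recovery unit passes all ethane, so ethane in S1 = ethane in S10 = 831.48 t/h.
ethylene in S1: m_A = 679×0.651 + (1−0.285)·(1−0.740)·m_A, so m_A = 442.03/0.8141 = 542.97 t/h.
S10 = (1−0.740)×542.97 + 831.48 = 972.65 t/h.
Purge S14 = 0.285×972.65 = 277.2 t/h.

277.2 t/h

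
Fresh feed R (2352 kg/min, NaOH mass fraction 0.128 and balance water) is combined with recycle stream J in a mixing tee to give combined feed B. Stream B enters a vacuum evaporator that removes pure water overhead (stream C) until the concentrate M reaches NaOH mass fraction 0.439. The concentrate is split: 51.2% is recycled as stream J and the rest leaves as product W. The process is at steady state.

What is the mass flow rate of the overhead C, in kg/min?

Overall NaOH balance (none leaves overhead): NaOH in fresh feed = NaOH in product, i.e. 2352×0.128 = (1−0.512)·M·0.439.
M = 301.06/(0.439×0.488) = 1405.3 kg/min.
Recycle J = 0.512×1405.3 = 719.5 kg/min.
Combined feed B = 2352 + 719.5 = 3071.5 kg/min.
Overhead C = B − M = 3071.5 − 1405.3 = 1666.2 kg/min.

1666 kg/min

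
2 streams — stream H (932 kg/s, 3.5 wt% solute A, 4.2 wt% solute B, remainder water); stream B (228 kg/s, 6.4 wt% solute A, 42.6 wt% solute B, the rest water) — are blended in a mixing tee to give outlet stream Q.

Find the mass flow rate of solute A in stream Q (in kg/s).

47.21 kg/s

solute A out = solute A in = 932×0.035 + 228×0.064 = 47.212 kg/s.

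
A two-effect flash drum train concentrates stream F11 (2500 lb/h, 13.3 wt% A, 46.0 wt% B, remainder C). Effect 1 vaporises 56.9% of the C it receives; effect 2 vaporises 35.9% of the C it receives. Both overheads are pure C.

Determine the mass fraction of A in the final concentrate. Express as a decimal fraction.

0.189

C in feed = 2500×0.407 = 1017.5 lb/h.
After stage 1: C left = (1−0.569)×1017.5 = 438.54; stream total = 1921 lb/h.
After stage 2: C left = (1−0.359)×438.54 = 281.11; final concentrate = 1763.6 lb/h.
A fraction = 332.5/1763.6 = 0.189.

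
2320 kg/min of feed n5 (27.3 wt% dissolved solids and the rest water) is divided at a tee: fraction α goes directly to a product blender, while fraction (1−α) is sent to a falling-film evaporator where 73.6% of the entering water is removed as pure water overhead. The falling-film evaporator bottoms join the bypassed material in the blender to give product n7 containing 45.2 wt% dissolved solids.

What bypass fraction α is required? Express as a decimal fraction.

All 2320×0.273 = 633.36 kg/min of dissolved solids reaches n7, so n7 = 633.36/0.452 = 1401.2 kg/min and vapour = 918.76 kg/min.
The evaporator receives (1−α)·2320 of feed at 0.727 water and removes 0.736 of that water:
0.736×0.727×(1−α)×2320 = 918.76
(1−α) = 918.76/1241.4 = 0.7401;  α = 0.2599.

0.260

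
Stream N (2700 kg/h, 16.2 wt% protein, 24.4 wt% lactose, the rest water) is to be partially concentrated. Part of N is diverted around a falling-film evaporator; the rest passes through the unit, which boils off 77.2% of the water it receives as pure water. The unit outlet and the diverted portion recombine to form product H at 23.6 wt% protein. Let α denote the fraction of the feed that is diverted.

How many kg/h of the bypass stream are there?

853.8 kg/h

All 2700×0.162 = 437.4 kg/h of protein reaches H, so H = 437.4/0.236 = 1853.4 kg/h and vapour = 846.61 kg/h.
The evaporator receives (1−α)·2700 of feed at 0.594 water and removes 0.772 of that water:
0.772×0.594×(1−α)×2700 = 846.61
(1−α) = 846.61/1238.1 = 0.6838;  α = 0.3162.
Bypass flow = 0.3162×2700 = 853.8 kg/h.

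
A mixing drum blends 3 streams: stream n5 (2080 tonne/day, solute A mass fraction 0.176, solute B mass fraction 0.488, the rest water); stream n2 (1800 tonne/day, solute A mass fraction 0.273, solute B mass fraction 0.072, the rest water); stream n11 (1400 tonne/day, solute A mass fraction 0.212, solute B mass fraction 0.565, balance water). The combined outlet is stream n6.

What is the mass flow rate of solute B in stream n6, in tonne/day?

solute B out = solute B in = 2080×0.488 + 1800×0.072 + 1400×0.565 = 1935.6 tonne/day.

1936 tonne/day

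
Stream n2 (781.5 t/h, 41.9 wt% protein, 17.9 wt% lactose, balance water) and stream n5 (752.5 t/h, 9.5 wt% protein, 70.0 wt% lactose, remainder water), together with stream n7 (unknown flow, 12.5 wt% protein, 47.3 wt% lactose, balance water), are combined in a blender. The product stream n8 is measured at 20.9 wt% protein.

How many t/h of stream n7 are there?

932.5 t/h

Let n7 be the unknown flow. Total out = 1534 + n7.
protein balance: 398.94 + 0.125·n7 = 0.209·(1534 + n7)
(0.125 − 0.209)·n7 = 0.209×1534 − 398.94 = -78.33
n7 = -78.33 / -0.084 = 932.5 t/h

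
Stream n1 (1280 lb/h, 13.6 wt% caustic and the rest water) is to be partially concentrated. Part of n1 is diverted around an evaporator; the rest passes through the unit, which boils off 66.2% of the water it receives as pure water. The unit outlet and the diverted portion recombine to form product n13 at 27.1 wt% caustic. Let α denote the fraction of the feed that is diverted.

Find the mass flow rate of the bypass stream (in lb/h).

165.2 lb/h

All 1280×0.136 = 174.08 lb/h of caustic reaches n13, so n13 = 174.08/0.271 = 642.36 lb/h and vapour = 637.64 lb/h.
The evaporator receives (1−α)·1280 of feed at 0.864 water and removes 0.662 of that water:
0.662×0.864×(1−α)×1280 = 637.64
(1−α) = 637.64/732.12 = 0.8709;  α = 0.1291.
Bypass flow = 0.1291×1280 = 165.19 lb/h.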